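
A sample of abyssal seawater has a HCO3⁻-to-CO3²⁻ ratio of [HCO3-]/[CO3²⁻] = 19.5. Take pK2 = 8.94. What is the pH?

pH = 7.65

From K2 = [H⁺][CO3²⁻]/[HCO3-]:  pH = pK2 − log₁₀([HCO3-]/[CO3²⁻])
log₁₀(19.5) = +1.290
pH = 8.94 − (+1.290) = 7.65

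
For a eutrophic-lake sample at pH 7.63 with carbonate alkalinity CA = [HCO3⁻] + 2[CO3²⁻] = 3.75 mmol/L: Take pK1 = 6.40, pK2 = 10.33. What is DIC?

CA = [HCO3⁻] + 2[CO3²⁻] = (α₁ + 2α₂)·DIC
At pH 7.63: [H⁺]/K1 = 10^-1.23 = 0.058884, K2/[H⁺] = 10^-2.70 = 0.0019953
α₁ = 1/(1 + 0.058884 + 0.0019953) = 1/1.0609 = 0.9426; α₂ = α₁·K2/[H⁺] = 0.001881
α₁ + 2α₂ = 0.9464
DIC = CA / (α₁ + 2α₂) = 3.75 / 0.9464 = 3.96 mmol/L

DIC = 3.96 mmol/L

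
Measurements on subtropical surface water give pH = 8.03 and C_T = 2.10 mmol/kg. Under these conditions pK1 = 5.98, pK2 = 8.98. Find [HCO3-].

α₁ = 1 / (1 + [H⁺]/K1 + K2/[H⁺]) = 1 / (1 + 10^-2.05 + 10^-0.95)
   = 1 / (1 + 0.0089125 + 0.11220) = 1/1.1211 = 0.8920
[HCO3⁻] = α₁ × DIC = 0.8920 × 2.10 = 1.87 mmol/kg

[HCO3⁻] = 1.87 mmol/kg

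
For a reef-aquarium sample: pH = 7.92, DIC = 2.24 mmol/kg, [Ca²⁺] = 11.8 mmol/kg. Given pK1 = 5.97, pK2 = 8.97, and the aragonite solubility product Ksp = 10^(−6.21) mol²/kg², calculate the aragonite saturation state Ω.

α₂ = 1 / (1 + [H⁺]/K2 + [H⁺]²/(K1K2)) = 1 / (1 + 10^+1.05 + 10^-0.90)
   = 1 / (1 + 11.220 + 0.12589) = 1/12.346 = 0.08100
[CO3²⁻] = α₂ × DIC = 0.08100 × 2.24 = 0.1814 mmol/kg
Ksp = 10^(−6.21) = 6.166×10^-7
Ω = [Ca²⁺][CO3²⁻]/Ksp = (11.8×10^-3)(1.814×10^-4) / 6.166×10^-7 = 3.47

Ω = 3.47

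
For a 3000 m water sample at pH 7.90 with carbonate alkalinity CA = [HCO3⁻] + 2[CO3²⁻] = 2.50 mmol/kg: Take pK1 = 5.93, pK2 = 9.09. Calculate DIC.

DIC = 2.38 mmol/kg

CA = [HCO3⁻] + 2[CO3²⁻] = (α₁ + 2α₂)·DIC
At pH 7.90: [H⁺]/K1 = 10^-1.97 = 0.010715, K2/[H⁺] = 10^-1.19 = 0.064565
α₁ = 1/(1 + 0.010715 + 0.064565) = 1/1.0753 = 0.9300; α₂ = α₁·K2/[H⁺] = 0.06005
α₁ + 2α₂ = 1.0501
DIC = CA / (α₁ + 2α₂) = 2.50 / 1.0501 = 2.38 mmol/kg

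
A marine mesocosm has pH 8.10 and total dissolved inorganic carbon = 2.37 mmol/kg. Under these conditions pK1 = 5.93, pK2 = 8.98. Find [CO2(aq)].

[CO2*] = 14.1 μmol/kg

α₀ = 1 / (1 + K1/[H⁺] + K1K2/[H⁺]²) = 1 / (1 + 10^+2.17 + 10^+1.29)
   = 1 / (1 + 147.91 + 19.498) = 1/168.41 = 0.005938
[CO2*] = α₀ × DIC = 0.005938 × 2.37 = 0.0141 mmol/kg = 14.1 μmol/kg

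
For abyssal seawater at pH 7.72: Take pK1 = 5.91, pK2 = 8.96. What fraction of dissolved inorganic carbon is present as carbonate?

α₂ = 0.0536

α₂ = 1 / (1 + [H⁺]/K2 + [H⁺]²/(K1K2)) = 1 / (1 + 10^+1.24 + 10^-0.57)
   = 1 / (1 + 17.378 + 0.26915) = 1/18.647 = 0.05363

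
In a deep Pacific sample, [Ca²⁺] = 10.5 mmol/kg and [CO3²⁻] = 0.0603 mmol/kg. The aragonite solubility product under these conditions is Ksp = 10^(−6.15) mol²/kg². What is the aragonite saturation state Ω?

Ksp = 10^(−6.15) = 7.079×10^-7
Ω = [Ca²⁺][CO3²⁻]/Ksp = (10.5×10^-3)(0.0603×10^-3) / 7.079×10^-7 = 0.894

Ω = 0.894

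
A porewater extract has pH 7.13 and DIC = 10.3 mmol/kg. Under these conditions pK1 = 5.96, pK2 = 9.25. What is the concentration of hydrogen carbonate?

α₁ = 1 / (1 + [H⁺]/K1 + K2/[H⁺]) = 1 / (1 + 10^-1.17 + 10^-2.12)
   = 1 / (1 + 0.067608 + 0.0075858) = 1/1.0752 = 0.9301
[HCO3⁻] = α₁ × DIC = 0.9301 × 10.3 = 9.58 mmol/kg

[HCO3⁻] = 9.58 mmol/kg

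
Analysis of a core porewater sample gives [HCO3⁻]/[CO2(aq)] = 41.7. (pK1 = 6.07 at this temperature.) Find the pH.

pH = 7.69

From K1 = [H⁺][HCO3⁻]/[CO2(aq)]:  pH = pK1 + log₁₀([HCO3⁻]/[CO2(aq)])
log₁₀(41.7) = +1.620
pH = 6.07 + (+1.620) = 7.69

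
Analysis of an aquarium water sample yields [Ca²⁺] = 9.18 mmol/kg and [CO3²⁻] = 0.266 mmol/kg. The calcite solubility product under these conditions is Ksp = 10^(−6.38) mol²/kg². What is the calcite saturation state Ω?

Ω = 5.86

Ksp = 10^(−6.38) = 4.169×10^-7
Ω = [Ca²⁺][CO3²⁻]/Ksp = (9.18×10^-3)(0.266×10^-3) / 4.169×10^-7 = 5.86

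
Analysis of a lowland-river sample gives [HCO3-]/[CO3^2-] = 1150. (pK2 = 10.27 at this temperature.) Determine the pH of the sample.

From K2 = [H⁺][CO3^2-]/[HCO3-]:  pH = pK2 − log₁₀([HCO3-]/[CO3^2-])
log₁₀(1150) = +3.061
pH = 10.27 − (+3.061) = 7.21

pH = 7.21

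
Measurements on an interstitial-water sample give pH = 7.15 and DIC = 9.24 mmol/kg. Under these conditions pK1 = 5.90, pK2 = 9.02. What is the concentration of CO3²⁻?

[CO3²⁻] = 0.117 mmol/kg

α₂ = 1 / (1 + [H⁺]/K2 + [H⁺]²/(K1K2)) = 1 / (1 + 10^+1.87 + 10^+0.62)
   = 1 / (1 + 74.131 + 4.1687) = 1/79.300 = 0.01261
[CO3²⁻] = α₂ × DIC = 0.01261 × 9.24 = 0.117 mmol/kg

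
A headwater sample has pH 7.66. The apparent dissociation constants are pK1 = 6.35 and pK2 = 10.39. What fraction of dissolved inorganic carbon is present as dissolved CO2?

α₀ = 1 / (1 + K1/[H⁺] + K1K2/[H⁺]²) = 1 / (1 + 10^+1.31 + 10^-1.42)
   = 1 / (1 + 20.417 + 0.038019) = 1/21.455 = 0.04661

α₀ = 0.0466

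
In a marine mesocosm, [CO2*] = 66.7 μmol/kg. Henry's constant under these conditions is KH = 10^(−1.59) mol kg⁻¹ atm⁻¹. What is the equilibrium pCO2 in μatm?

KH = 10^(−1.59) = 2.570×10^-2 mol kg⁻¹ atm⁻¹
pCO2 = [CO2*]/KH = 66.7×10^-6 / 2.570×10^-2 = 2.59×10^-3 atm = 2590 μatm

pCO2 = 2590 μatm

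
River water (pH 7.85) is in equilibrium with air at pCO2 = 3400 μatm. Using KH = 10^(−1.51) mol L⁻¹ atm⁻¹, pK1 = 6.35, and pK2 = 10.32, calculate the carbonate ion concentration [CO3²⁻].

[CO2*] = KH · pCO2 = 10^(−1.51) × 3400×10^-6 = 1.051×10^-4 mol/L
α₀ = 1/(1 + K1/[H⁺] + K1K2/[H⁺]²) = 1/(1 + 10^+1.50 + 10^-0.97) = 0.03055
DIC = [CO2*]/α₀ = 1.051×10^-4 / 0.03055 = 3.439 mmol/L
[CO3²⁻] = α₂·DIC; α₂ = 0.003274, so [CO3²⁻] = 0.003274 × 3.439 = 0.0113 mmol/L = 11.3 μmol/L

[CO3²⁻] = 11.3 μmol/L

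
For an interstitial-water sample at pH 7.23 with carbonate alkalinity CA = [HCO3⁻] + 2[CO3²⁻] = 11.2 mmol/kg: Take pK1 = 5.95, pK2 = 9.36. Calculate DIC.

DIC = 11.7 mmol/kg

CA = [HCO3⁻] + 2[CO3²⁻] = (α₁ + 2α₂)·DIC
At pH 7.23: [H⁺]/K1 = 10^-1.28 = 0.052481, K2/[H⁺] = 10^-2.13 = 0.0074131
α₁ = 1/(1 + 0.052481 + 0.0074131) = 1/1.0599 = 0.9435; α₂ = α₁·K2/[H⁺] = 0.006994
α₁ + 2α₂ = 0.9575
DIC = CA / (α₁ + 2α₂) = 11.2 / 0.9575 = 11.7 mmol/kg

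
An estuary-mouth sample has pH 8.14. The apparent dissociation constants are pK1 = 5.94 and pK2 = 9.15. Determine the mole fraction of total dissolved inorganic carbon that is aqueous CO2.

α₀ = 1 / (1 + K1/[H⁺] + K1K2/[H⁺]²) = 1 / (1 + 10^+2.20 + 10^+1.19)
   = 1 / (1 + 158.49 + 15.488) = 1/174.98 = 0.005715

α₀ = 0.00572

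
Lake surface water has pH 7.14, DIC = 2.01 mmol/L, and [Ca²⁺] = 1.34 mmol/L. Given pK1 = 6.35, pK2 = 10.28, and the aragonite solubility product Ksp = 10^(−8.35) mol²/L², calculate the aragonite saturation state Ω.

Ω = 0.376

α₂ = 1 / (1 + [H⁺]/K2 + [H⁺]²/(K1K2)) = 1 / (1 + 10^+3.14 + 10^+2.35)
   = 1 / (1 + 1380.4 + 223.87) = 1/1605.3 = 0.0006230
[CO3²⁻] = α₂ × DIC = 0.0006230 × 2.01 = 0.001252 mmol/L = 1.252 μmol/L
Ksp = 10^(−8.35) = 4.467×10^-9
Ω = [Ca²⁺][CO3²⁻]/Ksp = (1.34×10^-3)(1.252×10^-6) / 4.467×10^-9 = 0.376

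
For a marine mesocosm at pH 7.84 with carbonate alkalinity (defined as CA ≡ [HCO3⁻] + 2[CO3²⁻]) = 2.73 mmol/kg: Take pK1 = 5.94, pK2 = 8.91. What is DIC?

CA = [HCO3⁻] + 2[CO3²⁻] = (α₁ + 2α₂)·DIC
At pH 7.84: [H⁺]/K1 = 10^-1.90 = 0.012589, K2/[H⁺] = 10^-1.07 = 0.085114
α₁ = 1/(1 + 0.012589 + 0.085114) = 1/1.0977 = 0.9110; α₂ = α₁·K2/[H⁺] = 0.07754
α₁ + 2α₂ = 1.0661
DIC = CA / (α₁ + 2α₂) = 2.73 / 1.0661 = 2.56 mmol/kg

DIC = 2.56 mmol/kg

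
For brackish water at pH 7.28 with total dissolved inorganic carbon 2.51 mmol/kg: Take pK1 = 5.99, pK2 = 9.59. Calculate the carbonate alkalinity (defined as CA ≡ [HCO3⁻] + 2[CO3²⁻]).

CA = 2.40 mmol/kg

CA = [HCO3⁻] + 2[CO3²⁻] = (α₁ + 2α₂)·DIC
At pH 7.28: [H⁺]/K1 = 10^-1.29 = 0.051286, K2/[H⁺] = 10^-2.31 = 0.0048978
α₁ = 1/(1 + 0.051286 + 0.0048978) = 1/1.0562 = 0.9468; α₂ = α₁·K2/[H⁺] = 0.004637
α₁ + 2α₂ = 0.9561
CA = 0.9561 × 2.51 = 2.40 mmol/kg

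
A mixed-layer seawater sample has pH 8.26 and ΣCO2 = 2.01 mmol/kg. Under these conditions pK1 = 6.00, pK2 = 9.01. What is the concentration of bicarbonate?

α₁ = 1 / (1 + [H⁺]/K1 + K2/[H⁺]) = 1 / (1 + 10^-2.26 + 10^-0.75)
   = 1 / (1 + 0.0054954 + 0.17783) = 1/1.1833 = 0.8451
[HCO3⁻] = α₁ × DIC = 0.8451 × 2.01 = 1.70 mmol/kg

[HCO3⁻] = 1.70 mmol/kg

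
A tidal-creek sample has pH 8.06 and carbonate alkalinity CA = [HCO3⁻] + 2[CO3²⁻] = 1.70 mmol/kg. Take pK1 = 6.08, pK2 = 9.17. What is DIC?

DIC = 1.60 mmol/kg

CA = [HCO3⁻] + 2[CO3²⁻] = (α₁ + 2α₂)·DIC
At pH 8.06: [H⁺]/K1 = 10^-1.98 = 0.010471, K2/[H⁺] = 10^-1.11 = 0.077625
α₁ = 1/(1 + 0.010471 + 0.077625) = 1/1.0881 = 0.9190; α₂ = α₁·K2/[H⁺] = 0.07134
α₁ + 2α₂ = 1.0617
DIC = CA / (α₁ + 2α₂) = 1.70 / 1.0617 = 1.60 mmol/kg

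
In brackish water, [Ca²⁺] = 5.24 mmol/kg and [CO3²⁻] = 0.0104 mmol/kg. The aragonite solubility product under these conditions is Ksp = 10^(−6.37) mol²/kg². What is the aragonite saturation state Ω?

Ksp = 10^(−6.37) = 4.266×10^-7
Ω = [Ca²⁺][CO3²⁻]/Ksp = (5.24×10^-3)(0.0104×10^-3) / 4.266×10^-7 = 0.128

Ω = 0.128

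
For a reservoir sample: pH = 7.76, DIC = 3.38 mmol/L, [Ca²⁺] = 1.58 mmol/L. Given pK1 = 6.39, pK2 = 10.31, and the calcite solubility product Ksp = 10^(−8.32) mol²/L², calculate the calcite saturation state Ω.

α₂ = 1 / (1 + [H⁺]/K2 + [H⁺]²/(K1K2)) = 1 / (1 + 10^+2.55 + 10^+1.18)
   = 1 / (1 + 354.81 + 15.136) = 1/370.95 = 0.002696
[CO3²⁻] = α₂ × DIC = 0.002696 × 3.38 = 0.009112 mmol/L = 9.112 μmol/L
Ksp = 10^(−8.32) = 4.786×10^-9
Ω = [Ca²⁺][CO3²⁻]/Ksp = (1.58×10^-3)(9.112×10^-6) / 4.786×10^-9 = 3.01

Ω = 3.01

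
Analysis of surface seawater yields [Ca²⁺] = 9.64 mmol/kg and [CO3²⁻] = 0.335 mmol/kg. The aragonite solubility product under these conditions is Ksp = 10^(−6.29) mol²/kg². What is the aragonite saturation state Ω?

Ω = 6.30

Ksp = 10^(−6.29) = 5.129×10^-7
Ω = [Ca²⁺][CO3²⁻]/Ksp = (9.64×10^-3)(0.335×10^-3) / 5.129×10^-7 = 6.30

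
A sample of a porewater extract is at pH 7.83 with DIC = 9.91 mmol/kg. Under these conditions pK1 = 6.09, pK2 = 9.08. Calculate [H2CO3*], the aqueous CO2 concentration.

α₀ = 1 / (1 + K1/[H⁺] + K1K2/[H⁺]²) = 1 / (1 + 10^+1.74 + 10^+0.49)
   = 1 / (1 + 54.954 + 3.0903) = 1/59.044 = 0.01694
[CO2*] = α₀ × DIC = 0.01694 × 9.91 = 0.168 mmol/kg

[CO2*] = 0.168 mmol/kg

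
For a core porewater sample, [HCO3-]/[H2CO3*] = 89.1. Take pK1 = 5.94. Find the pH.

From K1 = [H⁺][HCO3-]/[H2CO3*]:  pH = pK1 + log₁₀([HCO3-]/[H2CO3*])
log₁₀(89.1) = +1.950
pH = 5.94 + (+1.950) = 7.89

pH = 7.89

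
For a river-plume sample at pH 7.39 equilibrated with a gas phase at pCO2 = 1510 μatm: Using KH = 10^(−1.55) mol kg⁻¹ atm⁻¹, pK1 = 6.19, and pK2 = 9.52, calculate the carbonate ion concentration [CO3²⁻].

[CO2*] = KH · pCO2 = 10^(−1.55) × 1510×10^-6 = 4.256×10^-5 mol/kg
α₀ = 1/(1 + K1/[H⁺] + K1K2/[H⁺]²) = 1/(1 + 10^+1.20 + 10^-0.93) = 0.05894
DIC = [CO2*]/α₀ = 4.256×10^-5 / 0.05894 = 0.7220 mmol/kg
[CO3²⁻] = α₂·DIC; α₂ = 0.006925, so [CO3²⁻] = 0.006925 × 0.7220 = 0.00500 mmol/kg = 5.00 μmol/kg

[CO3²⁻] = 5.00 μmol/kg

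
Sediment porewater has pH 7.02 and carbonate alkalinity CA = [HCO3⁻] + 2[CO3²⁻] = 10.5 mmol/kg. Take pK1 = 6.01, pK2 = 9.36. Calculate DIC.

DIC = 11.5 mmol/kg

CA = [HCO3⁻] + 2[CO3²⁻] = (α₁ + 2α₂)·DIC
At pH 7.02: [H⁺]/K1 = 10^-1.01 = 0.097724, K2/[H⁺] = 10^-2.34 = 0.0045709
α₁ = 1/(1 + 0.097724 + 0.0045709) = 1/1.1023 = 0.9072; α₂ = α₁·K2/[H⁺] = 0.004147
α₁ + 2α₂ = 0.9155
DIC = CA / (α₁ + 2α₂) = 10.5 / 0.9155 = 11.5 mmol/kg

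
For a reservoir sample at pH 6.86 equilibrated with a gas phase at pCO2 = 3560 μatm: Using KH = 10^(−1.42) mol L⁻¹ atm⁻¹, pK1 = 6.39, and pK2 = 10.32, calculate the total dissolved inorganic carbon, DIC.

[CO2*] = KH · pCO2 = 10^(−1.42) × 3560×10^-6 = 1.353×10^-4 mol/L
α₀ = 1/(1 + K1/[H⁺] + K1K2/[H⁺]²) = 1/(1 + 10^+0.47 + 10^-2.99) = 0.2530
DIC = [CO2*]/α₀ = 1.353×10^-4 / 0.2530 = 0.535 mmol/L

DIC = 0.535 mmol/L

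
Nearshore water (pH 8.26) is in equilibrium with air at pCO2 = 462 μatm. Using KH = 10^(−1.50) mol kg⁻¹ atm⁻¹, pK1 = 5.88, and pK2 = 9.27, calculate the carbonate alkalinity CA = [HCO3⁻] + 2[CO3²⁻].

[CO2*] = KH · pCO2 = 10^(−1.50) × 462×10^-6 = 1.461×10^-5 mol/kg
α₀ = 1/(1 + K1/[H⁺] + K1K2/[H⁺]²) = 1/(1 + 10^+2.38 + 10^+1.37) = 0.003783
DIC = [CO2*]/α₀ = 1.461×10^-5 / 0.003783 = 3.862 mmol/kg
CA = (α₁ + 2α₂)·DIC = (0.9075 + 2×0.08869) × 3.862 = 4.19 mmol/kg

CA = 4.19 mmol/kg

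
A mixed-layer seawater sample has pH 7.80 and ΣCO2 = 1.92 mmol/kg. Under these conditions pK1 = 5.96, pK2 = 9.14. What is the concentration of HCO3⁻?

[HCO3⁻] = 1.81 mmol/kg

α₁ = 1 / (1 + [H⁺]/K1 + K2/[H⁺]) = 1 / (1 + 10^-1.84 + 10^-1.34)
   = 1 / (1 + 0.014454 + 0.045709) = 1/1.0602 = 0.9433
[HCO3⁻] = α₁ × DIC = 0.9433 × 1.92 = 1.81 mmol/kg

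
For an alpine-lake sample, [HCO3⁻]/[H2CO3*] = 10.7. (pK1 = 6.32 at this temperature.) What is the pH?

From K1 = [H⁺][HCO3⁻]/[H2CO3*]:  pH = pK1 + log₁₀([HCO3⁻]/[H2CO3*])
log₁₀(10.7) = +1.029
pH = 6.32 + (+1.029) = 7.35

pH = 7.35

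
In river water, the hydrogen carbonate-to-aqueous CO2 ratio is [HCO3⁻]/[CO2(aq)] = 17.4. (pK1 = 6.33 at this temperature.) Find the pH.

pH = 7.57

From K1 = [H⁺][HCO3⁻]/[CO2(aq)]:  pH = pK1 + log₁₀([HCO3⁻]/[CO2(aq)])
log₁₀(17.4) = +1.241
pH = 6.33 + (+1.241) = 7.57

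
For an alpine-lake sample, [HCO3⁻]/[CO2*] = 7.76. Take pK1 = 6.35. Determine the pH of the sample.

From K1 = [H⁺][HCO3⁻]/[CO2*]:  pH = pK1 + log₁₀([HCO3⁻]/[CO2*])
log₁₀(7.76) = +0.890
pH = 6.35 + (+0.890) = 7.24

pH = 7.24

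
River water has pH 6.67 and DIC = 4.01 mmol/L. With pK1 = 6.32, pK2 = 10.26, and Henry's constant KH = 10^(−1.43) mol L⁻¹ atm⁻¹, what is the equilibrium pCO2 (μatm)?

α₀ = 1 / (1 + K1/[H⁺] + K1K2/[H⁺]²) = 1 / (1 + 10^+0.35 + 10^-3.24)
   = 1 / (1 + 2.2387 + 0.00057544) = 1/3.2393 = 0.3087
[CO2*] = α₀ × DIC = 0.3087 × 4.01 = 1.238 mmol/L
pCO2 = [CO2*]/KH = 1.238×10^-3 / 3.715×10^-2 = 3.33×10^4 μatm

pCO2 = 3.33×10^4 μatm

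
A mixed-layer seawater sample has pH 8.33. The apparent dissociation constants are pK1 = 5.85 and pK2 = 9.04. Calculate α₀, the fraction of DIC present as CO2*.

α₀ = 1 / (1 + K1/[H⁺] + K1K2/[H⁺]²) = 1 / (1 + 10^+2.48 + 10^+1.77)
   = 1 / (1 + 302.00 + 58.884) = 1/361.88 = 0.002763

α₀ = 0.00276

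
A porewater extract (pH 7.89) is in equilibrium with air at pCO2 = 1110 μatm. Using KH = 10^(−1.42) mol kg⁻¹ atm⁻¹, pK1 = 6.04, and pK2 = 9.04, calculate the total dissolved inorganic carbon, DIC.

[CO2*] = KH · pCO2 = 10^(−1.42) × 1110×10^-6 = 4.220×10^-5 mol/kg
α₀ = 1/(1 + K1/[H⁺] + K1K2/[H⁺]²) = 1/(1 + 10^+1.85 + 10^+0.70) = 0.01302
DIC = [CO2*]/α₀ = 4.220×10^-5 / 0.01302 = 3.24 mmol/kg

DIC = 3.24 mmol/kg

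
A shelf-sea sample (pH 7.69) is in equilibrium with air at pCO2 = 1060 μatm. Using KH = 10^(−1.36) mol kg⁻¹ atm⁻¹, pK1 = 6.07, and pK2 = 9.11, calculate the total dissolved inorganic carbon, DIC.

DIC = 2.05 mmol/kg

[CO2*] = KH · pCO2 = 10^(−1.36) × 1060×10^-6 = 4.627×10^-5 mol/kg
α₀ = 1/(1 + K1/[H⁺] + K1K2/[H⁺]²) = 1/(1 + 10^+1.62 + 10^+0.20) = 0.02259
DIC = [CO2*]/α₀ = 4.627×10^-5 / 0.02259 = 2.05 mmol/kg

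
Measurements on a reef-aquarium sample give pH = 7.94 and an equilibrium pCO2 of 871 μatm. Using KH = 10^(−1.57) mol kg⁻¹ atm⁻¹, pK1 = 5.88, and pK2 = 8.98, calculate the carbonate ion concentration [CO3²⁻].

[CO2*] = KH · pCO2 = 10^(−1.57) × 871×10^-6 = 2.344×10^-5 mol/kg
α₀ = 1/(1 + K1/[H⁺] + K1K2/[H⁺]²) = 1/(1 + 10^+2.06 + 10^+1.02) = 0.007918
DIC = [CO2*]/α₀ = 2.344×10^-5 / 0.007918 = 2.961 mmol/kg
[CO3²⁻] = α₂·DIC; α₂ = 0.08292, so [CO3²⁻] = 0.08292 × 2.961 = 0.245 mmol/kg

[CO3²⁻] = 0.245 mmol/kg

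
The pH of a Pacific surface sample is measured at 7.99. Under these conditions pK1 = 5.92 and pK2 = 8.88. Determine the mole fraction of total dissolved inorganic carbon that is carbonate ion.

α₂ = 0.113

α₂ = 1 / (1 + [H⁺]/K2 + [H⁺]²/(K1K2)) = 1 / (1 + 10^+0.89 + 10^-1.18)
   = 1 / (1 + 7.7625 + 0.066069) = 1/8.8285 = 0.1133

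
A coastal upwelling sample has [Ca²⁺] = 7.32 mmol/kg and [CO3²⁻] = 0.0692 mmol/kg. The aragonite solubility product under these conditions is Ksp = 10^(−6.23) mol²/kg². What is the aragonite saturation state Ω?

Ksp = 10^(−6.23) = 5.888×10^-7
Ω = [Ca²⁺][CO3²⁻]/Ksp = (7.32×10^-3)(0.0692×10^-3) / 5.888×10^-7 = 0.860

Ω = 0.860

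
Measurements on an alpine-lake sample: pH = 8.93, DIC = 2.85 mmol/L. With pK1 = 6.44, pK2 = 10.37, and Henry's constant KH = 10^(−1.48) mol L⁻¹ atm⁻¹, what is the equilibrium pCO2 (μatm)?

pCO2 = 268 μatm

α₀ = 1 / (1 + K1/[H⁺] + K1K2/[H⁺]²) = 1 / (1 + 10^+2.49 + 10^+1.05)
   = 1 / (1 + 309.03 + 11.220) = 1/321.25 = 0.003113
[CO2*] = α₀ × DIC = 0.003113 × 2.85 = 0.008872 mmol/L = 8.872 μmol/L
pCO2 = [CO2*]/KH = 8.872×10^-6 / 3.311×10^-2 = 268 μatm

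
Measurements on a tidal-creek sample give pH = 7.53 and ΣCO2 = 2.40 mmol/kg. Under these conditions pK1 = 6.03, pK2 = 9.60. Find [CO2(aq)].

α₀ = 1 / (1 + K1/[H⁺] + K1K2/[H⁺]²) = 1 / (1 + 10^+1.50 + 10^-0.57)
   = 1 / (1 + 31.623 + 0.26915) = 1/32.892 = 0.03040
[CO2*] = α₀ × DIC = 0.03040 × 2.40 = 0.0730 mmol/kg

[CO2*] = 0.0730 mmol/kg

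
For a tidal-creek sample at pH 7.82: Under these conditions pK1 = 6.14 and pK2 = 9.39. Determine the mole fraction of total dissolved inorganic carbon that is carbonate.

α₂ = 1 / (1 + [H⁺]/K2 + [H⁺]²/(K1K2)) = 1 / (1 + 10^+1.57 + 10^-0.11)
   = 1 / (1 + 37.154 + 0.77625) = 1/38.930 = 0.02569

α₂ = 0.0257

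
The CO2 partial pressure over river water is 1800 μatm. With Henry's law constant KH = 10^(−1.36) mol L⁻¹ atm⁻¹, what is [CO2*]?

KH = 10^(−1.36) = 4.365×10^-2 mol L⁻¹ atm⁻¹
[CO2*] = KH · pCO2 = 4.365×10^-2 × 1800×10^-6 atm = 7.86×10^-5 mol/L

[CO2*] = 78.6 μmol/L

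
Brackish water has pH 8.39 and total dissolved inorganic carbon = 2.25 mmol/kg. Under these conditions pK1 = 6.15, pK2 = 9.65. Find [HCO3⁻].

α₁ = 1 / (1 + [H⁺]/K1 + K2/[H⁺]) = 1 / (1 + 10^-2.24 + 10^-1.26)
   = 1 / (1 + 0.0057544 + 0.054954) = 1/1.0607 = 0.9428
[HCO3⁻] = α₁ × DIC = 0.9428 × 2.25 = 2.12 mmol/kg

[HCO3⁻] = 2.12 mmol/kg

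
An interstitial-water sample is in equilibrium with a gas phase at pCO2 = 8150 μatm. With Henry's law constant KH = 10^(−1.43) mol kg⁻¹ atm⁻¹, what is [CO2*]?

[CO2*] = 303 μmol/kg

KH = 10^(−1.43) = 3.715×10^-2 mol kg⁻¹ atm⁻¹
[CO2*] = KH · pCO2 = 3.715×10^-2 × 8150×10^-6 atm = 3.03×10^-4 mol/kg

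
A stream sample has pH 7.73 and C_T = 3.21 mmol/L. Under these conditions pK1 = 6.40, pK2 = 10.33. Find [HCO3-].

α₁ = 1 / (1 + [H⁺]/K1 + K2/[H⁺]) = 1 / (1 + 10^-1.33 + 10^-2.60)
   = 1 / (1 + 0.046774 + 0.0025119) = 1/1.0493 = 0.9530
[HCO3⁻] = α₁ × DIC = 0.9530 × 3.21 = 3.06 mmol/L

[HCO3⁻] = 3.06 mmol/L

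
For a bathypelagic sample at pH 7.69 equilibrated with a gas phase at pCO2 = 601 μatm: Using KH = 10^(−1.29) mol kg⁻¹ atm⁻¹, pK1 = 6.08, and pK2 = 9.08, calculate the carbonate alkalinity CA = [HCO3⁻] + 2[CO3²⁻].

CA = 1.36 mmol/kg

[CO2*] = KH · pCO2 = 10^(−1.29) × 601×10^-6 = 3.082×10^-5 mol/kg
α₀ = 1/(1 + K1/[H⁺] + K1K2/[H⁺]²) = 1/(1 + 10^+1.61 + 10^+0.22) = 0.02304
DIC = [CO2*]/α₀ = 3.082×10^-5 / 0.02304 = 1.338 mmol/kg
CA = (α₁ + 2α₂)·DIC = (0.9387 + 2×0.03824) × 1.338 = 1.36 mmol/kg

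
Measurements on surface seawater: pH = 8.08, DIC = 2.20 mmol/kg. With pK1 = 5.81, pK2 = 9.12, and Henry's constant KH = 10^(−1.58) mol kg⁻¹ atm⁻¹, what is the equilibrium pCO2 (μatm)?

α₀ = 1 / (1 + K1/[H⁺] + K1K2/[H⁺]²) = 1 / (1 + 10^+2.27 + 10^+1.23)
   = 1 / (1 + 186.21 + 16.982) = 1/204.19 = 0.004897
[CO2*] = α₀ × DIC = 0.004897 × 2.20 = 0.01077 mmol/kg = 10.77 μmol/kg
pCO2 = [CO2*]/KH = 1.077×10^-5 / 2.630×10^-2 = 410 μatm

pCO2 = 410 μatm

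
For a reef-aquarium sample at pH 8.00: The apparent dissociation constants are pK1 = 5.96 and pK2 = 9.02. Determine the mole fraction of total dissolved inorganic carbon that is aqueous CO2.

α₀ = 1 / (1 + K1/[H⁺] + K1K2/[H⁺]²) = 1 / (1 + 10^+2.04 + 10^+1.02)
   = 1 / (1 + 109.65 + 10.471) = 1/121.12 = 0.008256

α₀ = 0.00826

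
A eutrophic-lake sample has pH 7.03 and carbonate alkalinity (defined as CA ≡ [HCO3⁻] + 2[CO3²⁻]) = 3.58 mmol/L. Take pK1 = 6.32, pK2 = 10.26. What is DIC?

DIC = 4.28 mmol/L

CA = [HCO3⁻] + 2[CO3²⁻] = (α₁ + 2α₂)·DIC
At pH 7.03: [H⁺]/K1 = 10^-0.71 = 0.19498, K2/[H⁺] = 10^-3.23 = 0.00058884
α₁ = 1/(1 + 0.19498 + 0.00058884) = 1/1.1956 = 0.8364; α₂ = α₁·K2/[H⁺] = 0.0004925
α₁ + 2α₂ = 0.8374
DIC = CA / (α₁ + 2α₂) = 3.58 / 0.8374 = 4.28 mmol/L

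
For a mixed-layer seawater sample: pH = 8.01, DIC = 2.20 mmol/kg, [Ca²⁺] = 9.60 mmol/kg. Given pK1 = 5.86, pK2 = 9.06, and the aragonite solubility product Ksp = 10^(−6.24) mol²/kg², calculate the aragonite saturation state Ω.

Ω = 2.98

α₂ = 1 / (1 + [H⁺]/K2 + [H⁺]²/(K1K2)) = 1 / (1 + 10^+1.05 + 10^-1.10)
   = 1 / (1 + 11.220 + 0.079433) = 1/12.300 = 0.08130
[CO3²⁻] = α₂ × DIC = 0.08130 × 2.20 = 0.1789 mmol/kg
Ksp = 10^(−6.24) = 5.754×10^-7
Ω = [Ca²⁺][CO3²⁻]/Ksp = (9.60×10^-3)(1.789×10^-4) / 5.754×10^-7 = 2.98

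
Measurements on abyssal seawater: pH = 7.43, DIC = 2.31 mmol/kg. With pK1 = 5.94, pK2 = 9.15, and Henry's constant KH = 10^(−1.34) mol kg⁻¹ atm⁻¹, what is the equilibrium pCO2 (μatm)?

pCO2 = 1560 μatm

α₀ = 1 / (1 + K1/[H⁺] + K1K2/[H⁺]²) = 1 / (1 + 10^+1.49 + 10^-0.23)
   = 1 / (1 + 30.903 + 0.58884) = 1/32.492 = 0.03078
[CO2*] = α₀ × DIC = 0.03078 × 2.31 = 0.07109 mmol/kg
pCO2 = [CO2*]/KH = 7.109×10^-5 / 4.571×10^-2 = 1560 μatm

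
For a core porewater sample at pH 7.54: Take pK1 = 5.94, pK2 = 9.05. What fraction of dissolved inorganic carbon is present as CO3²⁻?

α₂ = 1 / (1 + [H⁺]/K2 + [H⁺]²/(K1K2)) = 1 / (1 + 10^+1.51 + 10^-0.09)
   = 1 / (1 + 32.359 + 0.81283) = 1/34.172 = 0.02926

α₂ = 0.0293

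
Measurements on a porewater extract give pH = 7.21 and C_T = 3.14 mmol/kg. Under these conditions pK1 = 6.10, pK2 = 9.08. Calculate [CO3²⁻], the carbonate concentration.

α₂ = 1 / (1 + [H⁺]/K2 + [H⁺]²/(K1K2)) = 1 / (1 + 10^+1.87 + 10^+0.76)
   = 1 / (1 + 74.131 + 5.7544) = 1/80.885 = 0.01236
[CO3²⁻] = α₂ × DIC = 0.01236 × 3.14 = 0.0388 mmol/kg

[CO3²⁻] = 0.0388 mmol/kg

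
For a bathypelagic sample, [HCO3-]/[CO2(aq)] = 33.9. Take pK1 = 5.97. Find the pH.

pH = 7.50

From K1 = [H⁺][HCO3-]/[CO2(aq)]:  pH = pK1 + log₁₀([HCO3-]/[CO2(aq)])
log₁₀(33.9) = +1.530
pH = 5.97 + (+1.530) = 7.50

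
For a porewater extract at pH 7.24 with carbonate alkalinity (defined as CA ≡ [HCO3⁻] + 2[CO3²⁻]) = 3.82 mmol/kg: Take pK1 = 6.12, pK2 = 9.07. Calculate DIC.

CA = [HCO3⁻] + 2[CO3²⁻] = (α₁ + 2α₂)·DIC
At pH 7.24: [H⁺]/K1 = 10^-1.12 = 0.075858, K2/[H⁺] = 10^-1.83 = 0.014791
α₁ = 1/(1 + 0.075858 + 0.014791) = 1/1.0906 = 0.9169; α₂ = α₁·K2/[H⁺] = 0.01356
α₁ + 2α₂ = 0.9440
DIC = CA / (α₁ + 2α₂) = 3.82 / 0.9440 = 4.05 mmol/kg

DIC = 4.05 mmol/kg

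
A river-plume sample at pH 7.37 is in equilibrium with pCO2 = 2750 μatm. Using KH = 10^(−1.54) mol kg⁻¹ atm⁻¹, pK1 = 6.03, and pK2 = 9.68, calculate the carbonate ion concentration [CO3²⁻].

[CO3²⁻] = 8.50 μmol/kg

[CO2*] = KH · pCO2 = 10^(−1.54) × 2750×10^-6 = 7.931×10^-5 mol/kg
α₀ = 1/(1 + K1/[H⁺] + K1K2/[H⁺]²) = 1/(1 + 10^+1.34 + 10^-0.97) = 0.04351
DIC = [CO2*]/α₀ = 7.931×10^-5 / 0.04351 = 1.823 mmol/kg
[CO3²⁻] = α₂·DIC; α₂ = 0.004662, so [CO3²⁻] = 0.004662 × 1.823 = 0.00850 mmol/kg = 8.50 μmol/kg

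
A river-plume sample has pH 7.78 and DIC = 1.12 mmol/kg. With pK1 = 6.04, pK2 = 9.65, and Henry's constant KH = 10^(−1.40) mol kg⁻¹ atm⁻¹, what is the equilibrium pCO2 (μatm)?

pCO2 = 496 μatm

α₀ = 1 / (1 + K1/[H⁺] + K1K2/[H⁺]²) = 1 / (1 + 10^+1.74 + 10^-0.13)
   = 1 / (1 + 54.954 + 0.74131) = 1/56.695 = 0.01764
[CO2*] = α₀ × DIC = 0.01764 × 1.12 = 0.01975 mmol/kg = 19.75 μmol/kg
pCO2 = [CO2*]/KH = 1.975×10^-5 / 3.981×10^-2 = 496 μatm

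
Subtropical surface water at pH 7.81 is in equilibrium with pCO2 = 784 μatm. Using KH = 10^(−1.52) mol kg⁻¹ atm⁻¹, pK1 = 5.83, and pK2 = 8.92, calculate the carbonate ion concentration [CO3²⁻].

[CO3²⁻] = 0.176 mmol/kg

[CO2*] = KH · pCO2 = 10^(−1.52) × 784×10^-6 = 2.368×10^-5 mol/kg
α₀ = 1/(1 + K1/[H⁺] + K1K2/[H⁺]²) = 1/(1 + 10^+1.98 + 10^+0.87) = 0.009623
DIC = [CO2*]/α₀ = 2.368×10^-5 / 0.009623 = 2.460 mmol/kg
[CO3²⁻] = α₂·DIC; α₂ = 0.07134, so [CO3²⁻] = 0.07134 × 2.460 = 0.176 mmol/kg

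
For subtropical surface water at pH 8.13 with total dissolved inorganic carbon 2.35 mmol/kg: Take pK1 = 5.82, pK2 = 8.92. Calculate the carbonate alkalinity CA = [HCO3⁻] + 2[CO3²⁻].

CA = [HCO3⁻] + 2[CO3²⁻] = (α₁ + 2α₂)·DIC
At pH 8.13: [H⁺]/K1 = 10^-2.31 = 0.0048978, K2/[H⁺] = 10^-0.79 = 0.16218
α₁ = 1/(1 + 0.0048978 + 0.16218) = 1/1.1671 = 0.8568; α₂ = α₁·K2/[H⁺] = 0.1390
α₁ + 2α₂ = 1.1348
CA = 1.1348 × 2.35 = 2.67 mmol/kg

CA = 2.67 mmol/kg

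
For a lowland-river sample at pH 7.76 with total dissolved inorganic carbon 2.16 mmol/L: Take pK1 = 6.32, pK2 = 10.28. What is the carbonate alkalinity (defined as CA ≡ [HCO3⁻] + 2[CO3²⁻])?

CA = [HCO3⁻] + 2[CO3²⁻] = (α₁ + 2α₂)·DIC
At pH 7.76: [H⁺]/K1 = 10^-1.44 = 0.036308, K2/[H⁺] = 10^-2.52 = 0.0030200
α₁ = 1/(1 + 0.036308 + 0.0030200) = 1/1.0393 = 0.9622; α₂ = α₁·K2/[H⁺] = 0.002906
α₁ + 2α₂ = 0.9680
CA = 0.9680 × 2.16 = 2.09 mmol/L

CA = 2.09 mmol/L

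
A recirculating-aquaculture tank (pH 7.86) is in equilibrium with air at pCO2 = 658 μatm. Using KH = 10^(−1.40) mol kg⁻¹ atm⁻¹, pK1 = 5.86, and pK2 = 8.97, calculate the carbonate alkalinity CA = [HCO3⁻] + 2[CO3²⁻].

[CO2*] = KH · pCO2 = 10^(−1.40) × 658×10^-6 = 2.620×10^-5 mol/kg
α₀ = 1/(1 + K1/[H⁺] + K1K2/[H⁺]²) = 1/(1 + 10^+2.00 + 10^+0.89) = 0.009194
DIC = [CO2*]/α₀ = 2.620×10^-5 / 0.009194 = 2.849 mmol/kg
CA = (α₁ + 2α₂)·DIC = (0.9194 + 2×0.07137) × 2.849 = 3.03 mmol/kg

CA = 3.03 mmol/kg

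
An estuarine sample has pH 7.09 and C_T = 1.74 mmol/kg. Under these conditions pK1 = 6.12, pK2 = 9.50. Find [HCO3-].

[HCO3⁻] = 1.57 mmol/kg

α₁ = 1 / (1 + [H⁺]/K1 + K2/[H⁺]) = 1 / (1 + 10^-0.97 + 10^-2.41)
   = 1 / (1 + 0.10715 + 0.0038905) = 1/1.1110 = 0.9001
[HCO3⁻] = α₁ × DIC = 0.9001 × 1.74 = 1.57 mmol/kg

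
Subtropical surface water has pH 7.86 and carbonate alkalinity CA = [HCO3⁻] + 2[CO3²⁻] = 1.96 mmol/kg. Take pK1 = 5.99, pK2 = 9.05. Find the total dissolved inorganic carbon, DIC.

CA = [HCO3⁻] + 2[CO3²⁻] = (α₁ + 2α₂)·DIC
At pH 7.86: [H⁺]/K1 = 10^-1.87 = 0.013490, K2/[H⁺] = 10^-1.19 = 0.064565
α₁ = 1/(1 + 0.013490 + 0.064565) = 1/1.0781 = 0.9276; α₂ = α₁·K2/[H⁺] = 0.05989
α₁ + 2α₂ = 1.0474
DIC = CA / (α₁ + 2α₂) = 1.96 / 1.0474 = 1.87 mmol/kg

DIC = 1.87 mmol/kg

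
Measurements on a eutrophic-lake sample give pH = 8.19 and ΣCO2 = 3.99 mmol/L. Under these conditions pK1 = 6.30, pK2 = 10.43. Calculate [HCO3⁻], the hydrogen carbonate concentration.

[HCO3⁻] = 3.92 mmol/L

α₁ = 1 / (1 + [H⁺]/K1 + K2/[H⁺]) = 1 / (1 + 10^-1.89 + 10^-2.24)
   = 1 / (1 + 0.012882 + 0.0057544) = 1/1.0186 = 0.9817
[HCO3⁻] = α₁ × DIC = 0.9817 × 3.99 = 3.92 mmol/L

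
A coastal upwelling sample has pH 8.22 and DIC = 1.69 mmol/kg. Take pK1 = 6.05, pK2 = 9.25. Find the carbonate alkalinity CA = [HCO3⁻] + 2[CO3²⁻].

CA = [HCO3⁻] + 2[CO3²⁻] = (α₁ + 2α₂)·DIC
At pH 8.22: [H⁺]/K1 = 10^-2.17 = 0.0067608, K2/[H⁺] = 10^-1.03 = 0.093325
α₁ = 1/(1 + 0.0067608 + 0.093325) = 1/1.1001 = 0.9090; α₂ = α₁·K2/[H⁺] = 0.08483
α₁ + 2α₂ = 1.0787
CA = 1.0787 × 1.69 = 1.82 mmol/kg

CA = 1.82 mmol/kg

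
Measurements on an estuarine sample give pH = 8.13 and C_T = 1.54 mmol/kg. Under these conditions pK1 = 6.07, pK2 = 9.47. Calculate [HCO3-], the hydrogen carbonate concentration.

[HCO3⁻] = 1.46 mmol/kg

α₁ = 1 / (1 + [H⁺]/K1 + K2/[H⁺]) = 1 / (1 + 10^-2.06 + 10^-1.34)
   = 1 / (1 + 0.0087096 + 0.045709) = 1/1.0544 = 0.9484
[HCO3⁻] = α₁ × DIC = 0.9484 × 1.54 = 1.46 mmol/kg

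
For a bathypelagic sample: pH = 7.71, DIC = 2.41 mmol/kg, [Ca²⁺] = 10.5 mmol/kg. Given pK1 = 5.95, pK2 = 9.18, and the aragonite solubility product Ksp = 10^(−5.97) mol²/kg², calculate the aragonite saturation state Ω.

Ω = 0.761

α₂ = 1 / (1 + [H⁺]/K2 + [H⁺]²/(K1K2)) = 1 / (1 + 10^+1.47 + 10^-0.29)
   = 1 / (1 + 29.512 + 0.51286) = 1/31.025 = 0.03223
[CO3²⁻] = α₂ × DIC = 0.03223 × 2.41 = 0.07768 mmol/kg
Ksp = 10^(−5.97) = 1.072×10^-6
Ω = [Ca²⁺][CO3²⁻]/Ksp = (10.5×10^-3)(7.768×10^-5) / 1.072×10^-6 = 0.761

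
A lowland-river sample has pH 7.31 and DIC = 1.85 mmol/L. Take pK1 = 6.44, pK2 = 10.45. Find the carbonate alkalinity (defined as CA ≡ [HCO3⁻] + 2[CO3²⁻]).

CA = 1.63 mmol/L

CA = [HCO3⁻] + 2[CO3²⁻] = (α₁ + 2α₂)·DIC
At pH 7.31: [H⁺]/K1 = 10^-0.87 = 0.13490, K2/[H⁺] = 10^-3.14 = 0.00072444
α₁ = 1/(1 + 0.13490 + 0.00072444) = 1/1.1356 = 0.8806; α₂ = α₁·K2/[H⁺] = 0.0006379
α₁ + 2α₂ = 0.8819
CA = 0.8819 × 1.85 = 1.63 mmol/L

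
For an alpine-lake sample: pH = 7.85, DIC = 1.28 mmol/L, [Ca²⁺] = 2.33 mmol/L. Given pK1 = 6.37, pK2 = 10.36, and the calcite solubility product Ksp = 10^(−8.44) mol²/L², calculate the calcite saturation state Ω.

α₂ = 1 / (1 + [H⁺]/K2 + [H⁺]²/(K1K2)) = 1 / (1 + 10^+2.51 + 10^+1.03)
   = 1 / (1 + 323.59 + 10.715) = 1/335.31 = 0.002982
[CO3²⁻] = α₂ × DIC = 0.002982 × 1.28 = 0.003817 mmol/L = 3.817 μmol/L
Ksp = 10^(−8.44) = 3.631×10^-9
Ω = [Ca²⁺][CO3²⁻]/Ksp = (2.33×10^-3)(3.817×10^-6) / 3.631×10^-9 = 2.45

Ω = 2.45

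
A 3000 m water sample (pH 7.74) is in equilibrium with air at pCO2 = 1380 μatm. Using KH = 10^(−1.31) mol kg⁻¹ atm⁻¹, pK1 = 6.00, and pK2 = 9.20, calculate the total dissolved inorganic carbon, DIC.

[CO2*] = KH · pCO2 = 10^(−1.31) × 1380×10^-6 = 6.759×10^-5 mol/kg
α₀ = 1/(1 + K1/[H⁺] + K1K2/[H⁺]²) = 1/(1 + 10^+1.74 + 10^+0.28) = 0.01728
DIC = [CO2*]/α₀ = 6.759×10^-5 / 0.01728 = 3.91 mmol/kg

DIC = 3.91 mmol/kg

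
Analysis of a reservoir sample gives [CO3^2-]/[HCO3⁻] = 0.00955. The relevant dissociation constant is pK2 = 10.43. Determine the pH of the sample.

From K2 = [H⁺][CO3^2-]/[HCO3⁻]:  pH = pK2 + log₁₀([CO3^2-]/[HCO3⁻])
log₁₀(0.00955) = -2.020
pH = 10.43 + (-2.020) = 8.41

pH = 8.41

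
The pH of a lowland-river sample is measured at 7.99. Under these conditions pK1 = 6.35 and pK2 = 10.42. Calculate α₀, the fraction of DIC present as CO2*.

α₀ = 0.0223

α₀ = 1 / (1 + K1/[H⁺] + K1K2/[H⁺]²) = 1 / (1 + 10^+1.64 + 10^-0.79)
   = 1 / (1 + 43.652 + 0.16218) = 1/44.814 = 0.02231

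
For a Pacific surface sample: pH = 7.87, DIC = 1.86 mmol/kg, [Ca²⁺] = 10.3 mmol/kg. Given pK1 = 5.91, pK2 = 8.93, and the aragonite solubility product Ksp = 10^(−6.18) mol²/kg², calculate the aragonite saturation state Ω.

α₂ = 1 / (1 + [H⁺]/K2 + [H⁺]²/(K1K2)) = 1 / (1 + 10^+1.06 + 10^-0.90)
   = 1 / (1 + 11.482 + 0.12589) = 1/12.607 = 0.07932
[CO3²⁻] = α₂ × DIC = 0.07932 × 1.86 = 0.1475 mmol/kg
Ksp = 10^(−6.18) = 6.607×10^-7
Ω = [Ca²⁺][CO3²⁻]/Ksp = (10.3×10^-3)(1.475×10^-4) / 6.607×10^-7 = 2.30

Ω = 2.30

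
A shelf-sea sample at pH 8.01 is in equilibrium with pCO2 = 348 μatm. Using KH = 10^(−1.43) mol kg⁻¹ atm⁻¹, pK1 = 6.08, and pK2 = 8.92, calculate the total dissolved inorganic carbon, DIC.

[CO2*] = KH · pCO2 = 10^(−1.43) × 348×10^-6 = 1.293×10^-5 mol/kg
α₀ = 1/(1 + K1/[H⁺] + K1K2/[H⁺]²) = 1/(1 + 10^+1.93 + 10^+1.02) = 0.01035
DIC = [CO2*]/α₀ = 1.293×10^-5 / 0.01035 = 1.25 mmol/kg

DIC = 1.25 mmol/kg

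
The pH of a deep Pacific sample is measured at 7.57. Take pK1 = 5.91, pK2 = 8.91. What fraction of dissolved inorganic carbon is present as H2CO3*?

α₀ = 1 / (1 + K1/[H⁺] + K1K2/[H⁺]²) = 1 / (1 + 10^+1.66 + 10^+0.32)
   = 1 / (1 + 45.709 + 2.0893) = 1/48.798 = 0.02049

α₀ = 0.0205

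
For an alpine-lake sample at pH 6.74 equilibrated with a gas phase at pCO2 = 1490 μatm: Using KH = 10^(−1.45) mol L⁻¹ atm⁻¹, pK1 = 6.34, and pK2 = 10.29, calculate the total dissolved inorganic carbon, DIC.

DIC = 0.186 mmol/L

[CO2*] = KH · pCO2 = 10^(−1.45) × 1490×10^-6 = 5.287×10^-5 mol/L
α₀ = 1/(1 + K1/[H⁺] + K1K2/[H⁺]²) = 1/(1 + 10^+0.40 + 10^-3.15) = 0.2847
DIC = [CO2*]/α₀ = 5.287×10^-5 / 0.2847 = 0.186 mmol/L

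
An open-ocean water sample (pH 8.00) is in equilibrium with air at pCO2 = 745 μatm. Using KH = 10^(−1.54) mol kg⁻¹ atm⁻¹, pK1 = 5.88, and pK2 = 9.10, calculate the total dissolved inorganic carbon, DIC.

[CO2*] = KH · pCO2 = 10^(−1.54) × 745×10^-6 = 2.149×10^-5 mol/kg
α₀ = 1/(1 + K1/[H⁺] + K1K2/[H⁺]²) = 1/(1 + 10^+2.12 + 10^+1.02) = 0.006979
DIC = [CO2*]/α₀ = 2.149×10^-5 / 0.006979 = 3.08 mmol/kg

DIC = 3.08 mmol/kg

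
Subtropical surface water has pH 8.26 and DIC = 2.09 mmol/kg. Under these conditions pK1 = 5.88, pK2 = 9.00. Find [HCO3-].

[HCO3⁻] = 1.76 mmol/kg

α₁ = 1 / (1 + [H⁺]/K1 + K2/[H⁺]) = 1 / (1 + 10^-2.38 + 10^-0.74)
   = 1 / (1 + 0.0041687 + 0.18197) = 1/1.1861 = 0.8431
[HCO3⁻] = α₁ × DIC = 0.8431 × 2.09 = 1.76 mmol/kg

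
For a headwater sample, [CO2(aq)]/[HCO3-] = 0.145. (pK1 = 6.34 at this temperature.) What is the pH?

pH = 7.18

From K1 = [H⁺][HCO3-]/[CO2(aq)]:  pH = pK1 − log₁₀([CO2(aq)]/[HCO3-])
log₁₀(0.145) = -0.839
pH = 6.34 − (-0.839) = 7.18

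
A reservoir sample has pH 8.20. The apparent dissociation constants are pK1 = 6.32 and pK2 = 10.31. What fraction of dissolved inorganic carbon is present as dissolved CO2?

α₀ = 1 / (1 + K1/[H⁺] + K1K2/[H⁺]²) = 1 / (1 + 10^+1.88 + 10^-0.23)
   = 1 / (1 + 75.858 + 0.58884) = 1/77.447 = 0.01291

α₀ = 0.0129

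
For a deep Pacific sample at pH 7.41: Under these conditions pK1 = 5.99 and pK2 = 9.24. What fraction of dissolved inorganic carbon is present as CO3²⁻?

α₂ = 1 / (1 + [H⁺]/K2 + [H⁺]²/(K1K2)) = 1 / (1 + 10^+1.83 + 10^+0.41)
   = 1 / (1 + 67.608 + 2.5704) = 1/71.179 = 0.01405

α₂ = 0.0140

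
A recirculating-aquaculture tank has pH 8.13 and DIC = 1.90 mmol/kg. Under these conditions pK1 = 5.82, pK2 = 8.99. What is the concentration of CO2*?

[CO2*] = 8.14 μmol/kg

α₀ = 1 / (1 + K1/[H⁺] + K1K2/[H⁺]²) = 1 / (1 + 10^+2.31 + 10^+1.45)
   = 1 / (1 + 204.17 + 28.184) = 1/233.36 = 0.004285
[CO2*] = α₀ × DIC = 0.004285 × 1.90 = 0.00814 mmol/kg = 8.14 μmol/kg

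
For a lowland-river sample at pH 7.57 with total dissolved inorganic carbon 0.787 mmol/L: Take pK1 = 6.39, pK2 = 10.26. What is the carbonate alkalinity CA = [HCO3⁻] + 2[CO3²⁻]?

CA = 0.740 mmol/L

CA = [HCO3⁻] + 2[CO3²⁻] = (α₁ + 2α₂)·DIC
At pH 7.57: [H⁺]/K1 = 10^-1.18 = 0.066069, K2/[H⁺] = 10^-2.69 = 0.0020417
α₁ = 1/(1 + 0.066069 + 0.0020417) = 1/1.0681 = 0.9362; α₂ = α₁·K2/[H⁺] = 0.001912
α₁ + 2α₂ = 0.9401
CA = 0.9401 × 0.787 = 0.740 mmol/L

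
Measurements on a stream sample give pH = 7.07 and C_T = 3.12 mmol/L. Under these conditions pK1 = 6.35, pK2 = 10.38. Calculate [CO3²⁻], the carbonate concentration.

α₂ = 1 / (1 + [H⁺]/K2 + [H⁺]²/(K1K2)) = 1 / (1 + 10^+3.31 + 10^+2.59)
   = 1 / (1 + 2041.7 + 389.05) = 1/2431.8 = 0.0004112
[CO3²⁻] = α₂ × DIC = 0.0004112 × 3.12 = 0.00128 mmol/L = 1.28 μmol/L

[CO3²⁻] = 1.28 μmol/L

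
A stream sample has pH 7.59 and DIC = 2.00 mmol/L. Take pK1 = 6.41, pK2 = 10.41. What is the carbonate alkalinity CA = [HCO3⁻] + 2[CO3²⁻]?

CA = [HCO3⁻] + 2[CO3²⁻] = (α₁ + 2α₂)·DIC
At pH 7.59: [H⁺]/K1 = 10^-1.18 = 0.066069, K2/[H⁺] = 10^-2.82 = 0.0015136
α₁ = 1/(1 + 0.066069 + 0.0015136) = 1/1.0676 = 0.9367; α₂ = α₁·K2/[H⁺] = 0.001418
α₁ + 2α₂ = 0.9395
CA = 0.9395 × 2.00 = 1.88 mmol/L

CA = 1.88 mmol/L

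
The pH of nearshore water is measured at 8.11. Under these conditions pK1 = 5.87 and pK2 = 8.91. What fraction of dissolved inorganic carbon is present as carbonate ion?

α₂ = 1 / (1 + [H⁺]/K2 + [H⁺]²/(K1K2)) = 1 / (1 + 10^+0.80 + 10^-1.44)
   = 1 / (1 + 6.3096 + 0.036308) = 1/7.3459 = 0.1361

α₂ = 0.136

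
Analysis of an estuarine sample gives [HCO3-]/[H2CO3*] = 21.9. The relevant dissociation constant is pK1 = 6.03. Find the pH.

pH = 7.37

From K1 = [H⁺][HCO3-]/[H2CO3*]:  pH = pK1 + log₁₀([HCO3-]/[H2CO3*])
log₁₀(21.9) = +1.340
pH = 6.03 + (+1.340) = 7.37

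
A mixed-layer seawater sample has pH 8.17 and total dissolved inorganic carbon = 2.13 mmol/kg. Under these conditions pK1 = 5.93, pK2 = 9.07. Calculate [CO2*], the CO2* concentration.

α₀ = 1 / (1 + K1/[H⁺] + K1K2/[H⁺]²) = 1 / (1 + 10^+2.24 + 10^+1.34)
   = 1 / (1 + 173.78 + 21.878) = 1/196.66 = 0.005085
[CO2*] = α₀ × DIC = 0.005085 × 2.13 = 0.0108 mmol/kg = 10.8 μmol/kg

[CO2*] = 10.8 μmol/kg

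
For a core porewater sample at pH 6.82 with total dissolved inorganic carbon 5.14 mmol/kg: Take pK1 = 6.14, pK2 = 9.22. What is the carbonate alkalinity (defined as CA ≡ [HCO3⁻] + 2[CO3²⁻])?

CA = [HCO3⁻] + 2[CO3²⁻] = (α₁ + 2α₂)·DIC
At pH 6.82: [H⁺]/K1 = 10^-0.68 = 0.20893, K2/[H⁺] = 10^-2.40 = 0.0039811
α₁ = 1/(1 + 0.20893 + 0.0039811) = 1/1.2129 = 0.8245; α₂ = α₁·K2/[H⁺] = 0.003282
α₁ + 2α₂ = 0.8310
CA = 0.8310 × 5.14 = 4.27 mmol/kg

CA = 4.27 mmol/kg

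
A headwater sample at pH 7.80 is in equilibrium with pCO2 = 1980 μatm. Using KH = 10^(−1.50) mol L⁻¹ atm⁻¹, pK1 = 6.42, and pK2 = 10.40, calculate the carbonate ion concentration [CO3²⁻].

[CO3²⁻] = 3.77 μmol/L

[CO2*] = KH · pCO2 = 10^(−1.50) × 1980×10^-6 = 6.261×10^-5 mol/L
α₀ = 1/(1 + K1/[H⁺] + K1K2/[H⁺]²) = 1/(1 + 10^+1.38 + 10^-1.22) = 0.03992
DIC = [CO2*]/α₀ = 6.261×10^-5 / 0.03992 = 1.568 mmol/L
[CO3²⁻] = α₂·DIC; α₂ = 0.002406, so [CO3²⁻] = 0.002406 × 1.568 = 0.00377 mmol/L = 3.77 μmol/L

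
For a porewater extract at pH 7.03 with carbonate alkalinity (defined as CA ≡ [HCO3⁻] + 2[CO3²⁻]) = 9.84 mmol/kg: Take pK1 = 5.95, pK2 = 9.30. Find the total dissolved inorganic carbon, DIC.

CA = [HCO3⁻] + 2[CO3²⁻] = (α₁ + 2α₂)·DIC
At pH 7.03: [H⁺]/K1 = 10^-1.08 = 0.083176, K2/[H⁺] = 10^-2.27 = 0.0053703
α₁ = 1/(1 + 0.083176 + 0.0053703) = 1/1.0885 = 0.9187; α₂ = α₁·K2/[H⁺] = 0.004933
α₁ + 2α₂ = 0.9285
DIC = CA / (α₁ + 2α₂) = 9.84 / 0.9285 = 10.6 mmol/kg

DIC = 10.6 mmol/kg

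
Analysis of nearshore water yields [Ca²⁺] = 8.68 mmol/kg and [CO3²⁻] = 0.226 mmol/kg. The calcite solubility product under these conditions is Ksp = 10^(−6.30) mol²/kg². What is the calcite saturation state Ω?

Ksp = 10^(−6.30) = 5.012×10^-7
Ω = [Ca²⁺][CO3²⁻]/Ksp = (8.68×10^-3)(0.226×10^-3) / 5.012×10^-7 = 3.91

Ω = 3.91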